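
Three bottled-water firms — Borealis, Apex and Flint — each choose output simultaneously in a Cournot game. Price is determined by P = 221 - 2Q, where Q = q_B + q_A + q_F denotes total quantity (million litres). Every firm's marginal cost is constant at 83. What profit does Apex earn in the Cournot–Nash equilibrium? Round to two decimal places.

Each firm earns π_i = (221 - 2Q)q_i - 83q_i.
Setting ∂π_i/∂q_i = 0 with rivals' quantities fixed: 138 - 4q_i - 2·Σ_{j≠i} q_j = 0.
By symmetry each firm produces the same amount; substituting Σ_{j≠i} q_j = 2q_i yields q_i = 138/8 = 69/4.
Price P = 221 - 2·(207/4) = 235/2.
Apex's profit: (235/2 - 83)·(69/4) = 595.1250.

595.13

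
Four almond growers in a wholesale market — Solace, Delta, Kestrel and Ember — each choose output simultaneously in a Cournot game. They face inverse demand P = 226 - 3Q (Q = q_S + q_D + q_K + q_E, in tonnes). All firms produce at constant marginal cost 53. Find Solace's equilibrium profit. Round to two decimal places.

399.05

Each firm earns π_i = (226 - 3Q)q_i - 53q_i.
First-order condition (treating rivals' output as given): 173 - 6q_i - 3·Σ_{j≠i} q_j = 0.
With identical firms every q_j equals q_i, so Σ_{j≠i} q_j = 3q_i and 173 = 15q_i, giving q_i = 173/15.
Price P = 226 - 3·(692/15) = 438/5.
Solace's profit: (438/5 - 53)·(173/15) = 399.0533.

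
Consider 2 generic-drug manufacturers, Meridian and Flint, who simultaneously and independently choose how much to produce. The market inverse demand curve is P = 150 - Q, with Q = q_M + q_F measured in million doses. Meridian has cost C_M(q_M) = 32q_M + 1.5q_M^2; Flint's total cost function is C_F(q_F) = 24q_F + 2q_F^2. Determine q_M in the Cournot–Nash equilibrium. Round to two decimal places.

Meridian's profit: π_M = (150 - Q)q_M - (32q_M + (3/2)q_M²). Setting ∂π_M/∂q_M = 0: 118 - 5q_M - (q_F) = 0.
Flint's first-order condition: 126 - 6q_F - (q_M) = 0.
Rearranging gives the reaction functions q_M = (118 - q_F)/5 and q_F = (126 - q_M)/6.
Solving the pair: q_M = 582/29, q_F = 512/29.

20.07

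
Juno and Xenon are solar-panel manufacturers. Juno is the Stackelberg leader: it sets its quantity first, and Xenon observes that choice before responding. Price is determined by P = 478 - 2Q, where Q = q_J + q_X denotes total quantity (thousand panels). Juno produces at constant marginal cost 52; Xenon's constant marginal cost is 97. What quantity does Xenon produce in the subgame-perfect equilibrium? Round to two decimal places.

36.38

The follower Xenon best-responds to any q_J: π_X = (478 - 2Q)q_X - 97q_X.
Setting the follower's marginal profit to zero, 381 - 2q_J - 4q_X = 0, i.e. q_X = (381 - 2q_J)/4.
The leader anticipates this reaction. Substituting into P = 478 - 2Q gives P = 575/2 - q_J, so π_J = (575/2 - q_J)q_J - 52q_J.
Maximising: ∂π_J/∂q_J = 471/2 - 2q_J = 0, giving q_J = 471/4.
Then q_X = (381 - 2·(471/4))/4 = 291/8.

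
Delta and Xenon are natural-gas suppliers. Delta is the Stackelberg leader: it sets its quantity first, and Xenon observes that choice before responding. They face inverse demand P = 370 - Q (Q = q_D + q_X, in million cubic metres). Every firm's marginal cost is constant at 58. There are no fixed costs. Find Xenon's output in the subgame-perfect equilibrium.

78

The follower Xenon best-responds to any q_D: π_X = (370 - Q)q_X - 58q_X.
∂π_X/∂q_X = 312 - q_D - 2q_X = 0 gives the reaction function q_X = (312 - q_D)/2.
The leader anticipates this reaction. Substituting into P = 370 - Q gives P = 214 - (1/2)q_D, so π_D = (214 - (1/2)q_D)q_D - 58q_D.
The leader's first-order condition 156 - q_D = 0 yields q_D = 156.
Then q_X = (312 - 156)/2 = 78.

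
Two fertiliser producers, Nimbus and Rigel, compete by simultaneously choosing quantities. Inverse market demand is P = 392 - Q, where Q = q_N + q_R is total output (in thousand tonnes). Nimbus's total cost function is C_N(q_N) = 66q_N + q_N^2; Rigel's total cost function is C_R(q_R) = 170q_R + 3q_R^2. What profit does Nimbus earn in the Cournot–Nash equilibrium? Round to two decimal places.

Nimbus's profit: π_N = (392 - Q)q_N - (66q_N + q_N²). Setting ∂π_N/∂q_N = 0: 326 - 4q_N - (q_R) = 0.
Rigel's profit: π_R = (392 - Q)q_R - (170q_R + 3q_R²). Setting ∂π_R/∂q_R = 0: 222 - 8q_R - (q_N) = 0.
Best responses: q_N = (326 - q_R)/4, q_R = (222 - q_N)/8.
Solving the pair: q_N = 76.9677, q_R = 562/31.
Price P = 392 - 95.0968 = 296.9032.
Nimbus's profit: 296.9032·76.9677 - 66·76.9677 - 76.9677² = 11848.0666.

11848.07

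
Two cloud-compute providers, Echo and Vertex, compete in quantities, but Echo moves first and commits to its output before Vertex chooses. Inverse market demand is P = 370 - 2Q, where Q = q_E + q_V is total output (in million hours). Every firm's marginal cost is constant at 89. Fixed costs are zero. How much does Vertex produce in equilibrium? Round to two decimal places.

35.13

Solve by backward induction. Given q_E, the follower Vertex maximises π_V = (370 - 2q_E - 2q_V)q_V - 89q_V.
Follower FOC: 281 - 2q_E - 4q_V = 0, so q_V(q_E) = (281 - 2q_E)/4.
The leader anticipates this reaction. Substituting into P = 370 - 2Q gives P = 459/2 - q_E, so π_E = (459/2 - q_E)q_E - 89q_E.
Leader FOC: 281/2 - 2q_E = 0, so q_E = 281/4.
Then q_V = (281 - 2·(281/4))/4 = 281/8.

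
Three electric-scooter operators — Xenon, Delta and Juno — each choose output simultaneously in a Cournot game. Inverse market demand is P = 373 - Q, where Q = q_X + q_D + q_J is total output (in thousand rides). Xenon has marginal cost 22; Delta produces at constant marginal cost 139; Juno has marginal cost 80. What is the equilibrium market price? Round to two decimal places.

Xenon's profit: π_X = (373 - Q)q_X - (22q_X). Setting ∂π_X/∂q_X = 0: 351 - 2q_X - (q_D + q_J) = 0.
Delta's profit: π_D = (373 - Q)q_D - (139q_D). Setting ∂π_D/∂q_D = 0: 234 - 2q_D - (q_X + q_J) = 0.
Juno's first-order condition: 293 - 2q_J - (q_X + q_D) = 0.
Adding the 3 conditions: 878 − 2Q − 2Q = 0, i.e. Q = 439/2.
Back-substituting: q_X = (351 − 439/2) = 263/2, q_D = (234 − 439/2) = 29/2, q_J = (293 − 439/2) = 147/2.
Total output Q = 439/2, so price P = 373 - 439/2 = 307/2.

153.50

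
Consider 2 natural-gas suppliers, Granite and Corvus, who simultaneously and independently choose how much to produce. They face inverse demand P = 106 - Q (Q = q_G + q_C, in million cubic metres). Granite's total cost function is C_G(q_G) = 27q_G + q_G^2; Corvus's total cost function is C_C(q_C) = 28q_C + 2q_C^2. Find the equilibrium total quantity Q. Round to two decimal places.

27.35

Granite's profit: π_G = (106 - Q)q_G - (27q_G + q_G²). Setting ∂π_G/∂q_G = 0: 79 - 4q_G - (q_C) = 0.
Corvus's first-order condition: 78 - 6q_C - (q_G) = 0.
So q_G = (79 - q_C)/4 and q_C = (78 - q_G)/6.
Solving the pair: q_G = 396/23, q_C = 233/23.
Total output Q = 396/23 + 233/23 = 629/23.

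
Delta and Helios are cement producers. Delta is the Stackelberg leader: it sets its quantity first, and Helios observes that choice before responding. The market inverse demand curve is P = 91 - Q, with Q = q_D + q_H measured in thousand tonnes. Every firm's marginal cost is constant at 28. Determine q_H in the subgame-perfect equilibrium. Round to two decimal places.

The follower Helios best-responds to any q_D: π_H = (91 - Q)q_H - 28q_H.
∂π_H/∂q_H = 63 - q_D - 2q_H = 0 gives the reaction function q_H = (63 - q_D)/2.
The leader anticipates this reaction. Substituting into P = 91 - Q gives P = 119/2 - (1/2)q_D, so π_D = (119/2 - (1/2)q_D)q_D - 28q_D.
Leader FOC: 63/2 - q_D = 0, so q_D = 63/2.
Then q_H = (63 - 63/2)/2 = 63/4.

15.75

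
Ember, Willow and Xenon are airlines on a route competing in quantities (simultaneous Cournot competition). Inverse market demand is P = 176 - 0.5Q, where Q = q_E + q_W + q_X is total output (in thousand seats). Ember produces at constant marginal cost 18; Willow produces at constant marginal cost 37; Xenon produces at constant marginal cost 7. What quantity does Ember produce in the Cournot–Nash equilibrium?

Ember's profit: π_E = (176 - 0.5Q)q_E - (18q_E). Setting ∂π_E/∂q_E = 0: 158 - q_E - (1/2)(q_W + q_X) = 0.
Willow's profit: π_W = (176 - 0.5Q)q_W - (37q_W). Setting ∂π_W/∂q_W = 0: 139 - q_W - (1/2)(q_E + q_X) = 0.
Xenon's profit: π_X = (176 - 0.5Q)q_X - (7q_X). Setting ∂π_X/∂q_X = 0: 169 - q_X - (1/2)(q_E + q_W) = 0.
Adding the 3 conditions: 466 − Q − Q = 0, i.e. Q = 233.
Back-substituting: q_E = (158 − 233/2)/(1/2) = 83, q_W = (139 − 233/2)/(1/2) = 45, q_X = (169 − 233/2)/(1/2) = 105.

83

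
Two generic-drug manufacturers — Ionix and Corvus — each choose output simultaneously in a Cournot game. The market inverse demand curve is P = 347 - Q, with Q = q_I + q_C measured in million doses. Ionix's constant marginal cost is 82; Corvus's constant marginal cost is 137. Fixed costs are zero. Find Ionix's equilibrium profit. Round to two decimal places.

11377.78

Ionix's profit: π_I = (347 - Q)q_I - (82q_I). Setting ∂π_I/∂q_I = 0: 265 - 2q_I - (q_C) = 0.
Corvus's first-order condition: 210 - 2q_C - (q_I) = 0.
Best responses: q_I = (265 - q_C)/2, q_C = (210 - q_I)/2.
Solving the pair: q_I = 320/3, q_C = 155/3.
Price P = 347 - 475/3 = 566/3.
Ionix's profit: (566/3 - 82)·(320/3) = 11377.7778.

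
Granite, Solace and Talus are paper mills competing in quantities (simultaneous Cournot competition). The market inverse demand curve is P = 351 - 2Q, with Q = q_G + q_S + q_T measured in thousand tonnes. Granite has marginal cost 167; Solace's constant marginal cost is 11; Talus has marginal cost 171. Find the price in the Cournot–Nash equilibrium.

Granite's profit: π_G = (351 - 2Q)q_G - (167q_G). Setting ∂π_G/∂q_G = 0: 184 - 4q_G - 2(q_S + q_T) = 0.
Solace's first-order condition: 340 - 4q_S - 2(q_G + q_T) = 0.
Talus's first-order condition: 180 - 4q_T - 2(q_G + q_S) = 0.
Adding the 3 first-order conditions: 704 − 8Q = 0, so Q = 88.
Back-substituting: q_G = (184 − 176)/2 = 4, q_S = (340 − 176)/2 = 82, q_T = (180 − 176)/2 = 2.
Total output Q = 88, so price P = 351 - 2·88 = 175.

175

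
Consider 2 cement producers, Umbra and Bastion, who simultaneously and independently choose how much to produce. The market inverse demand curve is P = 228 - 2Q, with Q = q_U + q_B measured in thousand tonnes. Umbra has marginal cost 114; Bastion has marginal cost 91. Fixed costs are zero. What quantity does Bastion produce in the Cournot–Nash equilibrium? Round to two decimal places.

Umbra's profit: π_U = (228 - 2Q)q_U - (114q_U). Setting ∂π_U/∂q_U = 0: 114 - 4q_U - 2(q_B) = 0.
Bastion's profit: π_B = (228 - 2Q)q_B - (91q_B). Setting ∂π_B/∂q_B = 0: 137 - 4q_B - 2(q_U) = 0.
Best responses: q_U = (114 - 2q_B)/4, q_B = (137 - 2q_U)/4.
Substituting one into the other gives q_U = 91/6 and q_B = 80/3.

26.67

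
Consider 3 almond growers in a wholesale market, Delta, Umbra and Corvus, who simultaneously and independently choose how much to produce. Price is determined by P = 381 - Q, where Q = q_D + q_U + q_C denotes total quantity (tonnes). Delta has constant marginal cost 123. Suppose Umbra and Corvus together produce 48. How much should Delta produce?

With rivals' combined output fixed at 48, Delta's profit is π_D = (381 - 48 - q_D)q_D - (123q_D) = (333 - q_D)q_D - (123q_D).
∂π_D/∂q_D = 210 - 2q_D = 0, so q_D = 105.

105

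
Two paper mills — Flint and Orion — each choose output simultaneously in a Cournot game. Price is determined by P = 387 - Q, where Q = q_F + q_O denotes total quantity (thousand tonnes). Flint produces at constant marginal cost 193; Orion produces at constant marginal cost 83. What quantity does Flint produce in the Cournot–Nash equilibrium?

Flint's profit: π_F = (387 - Q)q_F - (193q_F). Setting ∂π_F/∂q_F = 0: 194 - 2q_F - (q_O) = 0.
Orion's profit: π_O = (387 - Q)q_O - (83q_O). Setting ∂π_O/∂q_O = 0: 304 - 2q_O - (q_F) = 0.
Best responses: q_F = (194 - q_O)/2, q_O = (304 - q_F)/2.
Solving the pair: q_F = 28, q_O = 138.

28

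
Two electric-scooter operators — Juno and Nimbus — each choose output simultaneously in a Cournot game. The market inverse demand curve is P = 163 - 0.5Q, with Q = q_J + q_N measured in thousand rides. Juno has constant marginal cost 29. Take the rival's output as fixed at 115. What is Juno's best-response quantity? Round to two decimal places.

With the rival's output fixed at 115, Juno's profit is π_J = (163 - (1/2)·115 - (1/2)q_J)q_J - (29q_J) = (211/2 - (1/2)q_J)q_J - (29q_J).
∂π_J/∂q_J = 153/2 - q_J = 0, so q_J = 153/2.

76.50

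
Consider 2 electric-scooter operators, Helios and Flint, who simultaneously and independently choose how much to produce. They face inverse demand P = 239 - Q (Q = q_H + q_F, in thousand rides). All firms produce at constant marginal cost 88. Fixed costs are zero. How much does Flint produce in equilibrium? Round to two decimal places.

50.33

A representative firm's profit is π_i = q_i(239 - Q) - 88q_i.
Setting ∂π_i/∂q_i = 0 with rivals' quantities fixed: 151 - 2q_i - q_j = 0.
By symmetry each firm produces the same amount; substituting q_j = q_i yields q_i = 151/3.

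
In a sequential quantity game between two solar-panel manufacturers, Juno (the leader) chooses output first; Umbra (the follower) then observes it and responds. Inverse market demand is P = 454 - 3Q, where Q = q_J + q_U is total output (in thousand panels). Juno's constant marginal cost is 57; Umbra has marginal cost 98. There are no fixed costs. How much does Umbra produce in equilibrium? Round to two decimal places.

22.83

The follower Umbra best-responds to any q_J: π_U = (454 - 3Q)q_U - 98q_U.
Setting the follower's marginal profit to zero, 356 - 3q_J - 6q_U = 0, i.e. q_U = (356 - 3q_J)/6.
Juno substitutes q_U(q_J) into its own profit: π_J = q_J(454 - 3q_J - (356 - 3q_J)/2) - 57q_J = (276 - (3/2)q_J)q_J - 57q_J.
The leader's first-order condition 219 - 3q_J = 0 yields q_J = 73.
Then q_U = (356 - 3·73)/6 = 137/6.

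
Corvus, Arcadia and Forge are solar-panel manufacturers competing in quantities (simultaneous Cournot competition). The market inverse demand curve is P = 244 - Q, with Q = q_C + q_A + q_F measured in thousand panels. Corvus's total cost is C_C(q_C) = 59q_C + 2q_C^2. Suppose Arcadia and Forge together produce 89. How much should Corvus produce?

16

With rivals' combined output fixed at 89, Corvus's profit is π_C = (244 - 89 - q_C)q_C - (59q_C + 2q_C²) = (155 - q_C)q_C - (59q_C + 2q_C²).
∂π_C/∂q_C = 96 - 6q_C = 0, so q_C = 16.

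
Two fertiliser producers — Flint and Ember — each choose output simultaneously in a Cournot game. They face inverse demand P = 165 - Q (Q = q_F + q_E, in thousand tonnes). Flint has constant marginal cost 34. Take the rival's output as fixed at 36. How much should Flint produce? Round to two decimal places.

With the rival's output fixed at 36, Flint's profit is π_F = (165 - 36 - q_F)q_F - (34q_F) = (129 - q_F)q_F - (34q_F).
∂π_F/∂q_F = 95 - 2q_F = 0, so q_F = 95/2.

47.50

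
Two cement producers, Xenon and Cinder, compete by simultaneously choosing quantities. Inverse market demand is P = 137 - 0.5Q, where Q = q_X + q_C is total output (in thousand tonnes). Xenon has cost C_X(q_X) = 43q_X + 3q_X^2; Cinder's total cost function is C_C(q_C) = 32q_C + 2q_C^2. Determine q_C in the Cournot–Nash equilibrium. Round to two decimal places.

Xenon's profit: π_X = (137 - 0.5Q)q_X - (43q_X + 3q_X²). Setting ∂π_X/∂q_X = 0: 94 - 7q_X - (1/2)(q_C) = 0.
Cinder's first-order condition: 105 - 5q_C - (1/2)(q_X) = 0.
Rearranging gives the reaction functions q_X = (94 - (1/2)q_C)/7 and q_C = (105 - (1/2)q_X)/5.
Substituting one into the other gives q_X = 1670/139 and q_C = 19.7986.

19.80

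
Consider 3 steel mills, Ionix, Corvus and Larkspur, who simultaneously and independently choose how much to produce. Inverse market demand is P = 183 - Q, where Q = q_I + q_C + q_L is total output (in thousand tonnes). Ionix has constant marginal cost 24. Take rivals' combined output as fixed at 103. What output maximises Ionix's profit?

With rivals' combined output fixed at 103, Ionix's profit is π_I = (183 - 103 - q_I)q_I - (24q_I) = (80 - q_I)q_I - (24q_I).
∂π_I/∂q_I = 56 - 2q_I = 0, so q_I = 28.

28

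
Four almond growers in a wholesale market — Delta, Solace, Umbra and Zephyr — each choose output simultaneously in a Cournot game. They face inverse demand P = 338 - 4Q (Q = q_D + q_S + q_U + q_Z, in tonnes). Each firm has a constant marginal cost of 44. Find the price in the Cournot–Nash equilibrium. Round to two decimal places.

Each firm earns π_i = (338 - 4Q)q_i - 44q_i.
First-order condition (treating rivals' output as given): 294 - 8q_i - 4·Σ_{j≠i} q_j = 0.
By symmetry each firm produces the same amount; substituting Σ_{j≠i} q_j = 3q_i yields q_i = 294/20 = 147/10.
Total output Q = 294/5, so price P = 338 - 4·(294/5) = 514/5.

102.80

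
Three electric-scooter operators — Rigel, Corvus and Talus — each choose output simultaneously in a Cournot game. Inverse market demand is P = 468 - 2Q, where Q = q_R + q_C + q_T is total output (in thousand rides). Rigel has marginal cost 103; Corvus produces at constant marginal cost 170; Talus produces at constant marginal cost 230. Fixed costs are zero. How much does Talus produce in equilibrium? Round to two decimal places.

6.38

Rigel's profit: π_R = (468 - 2Q)q_R - (103q_R). Setting ∂π_R/∂q_R = 0: 365 - 4q_R - 2(q_C + q_T) = 0.
Corvus's first-order condition: 298 - 4q_C - 2(q_R + q_T) = 0.
Talus's first-order condition: 238 - 4q_T - 2(q_R + q_C) = 0.
Adding the 3 conditions: 901 − 4Q − 4Q = 0, i.e. Q = 901/8.
Back-substituting: q_R = (365 − 901/4)/2 = 559/8, q_C = (298 − 901/4)/2 = 291/8, q_T = (238 − 901/4)/2 = 51/8.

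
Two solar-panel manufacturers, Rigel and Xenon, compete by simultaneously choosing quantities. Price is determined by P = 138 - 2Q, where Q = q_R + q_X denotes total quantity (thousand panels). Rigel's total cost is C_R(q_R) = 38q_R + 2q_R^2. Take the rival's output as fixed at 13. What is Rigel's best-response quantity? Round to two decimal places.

9.25

With the rival's output fixed at 13, Rigel's profit is π_R = (138 - 2·13 - 2q_R)q_R - (38q_R + 2q_R²) = (112 - 2q_R)q_R - (38q_R + 2q_R²).
∂π_R/∂q_R = 74 - 8q_R = 0, so q_R = 37/4.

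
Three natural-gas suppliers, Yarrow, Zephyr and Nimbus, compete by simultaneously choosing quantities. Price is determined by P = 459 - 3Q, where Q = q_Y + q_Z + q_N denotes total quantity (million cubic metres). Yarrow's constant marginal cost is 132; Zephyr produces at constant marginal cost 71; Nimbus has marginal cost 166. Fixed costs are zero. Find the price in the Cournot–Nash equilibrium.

207

Yarrow's profit: π_Y = (459 - 3Q)q_Y - (132q_Y). Setting ∂π_Y/∂q_Y = 0: 327 - 6q_Y - 3(q_Z + q_N) = 0.
Zephyr's first-order condition: 388 - 6q_Z - 3(q_Y + q_N) = 0.
Nimbus's profit: π_N = (459 - 3Q)q_N - (166q_N). Setting ∂π_N/∂q_N = 0: 293 - 6q_N - 3(q_Y + q_Z) = 0.
Adding the 3 first-order conditions: 1008 − 12Q = 0, so Q = 84.
Back-substituting: q_Y = (327 − 252)/3 = 25, q_Z = (388 − 252)/3 = 136/3, q_N = (293 − 252)/3 = 41/3.
Total output Q = 84, so price P = 459 - 3·84 = 207.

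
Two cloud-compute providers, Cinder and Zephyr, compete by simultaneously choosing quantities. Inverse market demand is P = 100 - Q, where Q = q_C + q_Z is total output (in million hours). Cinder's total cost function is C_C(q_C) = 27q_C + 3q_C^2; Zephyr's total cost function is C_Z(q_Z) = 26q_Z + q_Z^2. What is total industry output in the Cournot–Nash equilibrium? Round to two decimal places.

Cinder's profit: π_C = (100 - Q)q_C - (27q_C + 3q_C²). Setting ∂π_C/∂q_C = 0: 73 - 8q_C - (q_Z) = 0.
Zephyr's profit: π_Z = (100 - Q)q_Z - (26q_Z + q_Z²). Setting ∂π_Z/∂q_Z = 0: 74 - 4q_Z - (q_C) = 0.
Best responses: q_C = (73 - q_Z)/8, q_Z = (74 - q_C)/4.
Substituting one into the other gives q_C = 218/31 and q_Z = 519/31.
Total output Q = 218/31 + 519/31 = 737/31.

23.77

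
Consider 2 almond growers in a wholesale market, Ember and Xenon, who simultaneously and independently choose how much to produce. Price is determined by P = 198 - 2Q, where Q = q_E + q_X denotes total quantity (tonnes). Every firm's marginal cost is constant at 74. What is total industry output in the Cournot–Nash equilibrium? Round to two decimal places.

A representative firm's profit is π_i = q_i(198 - 2Q) - 74q_i.
First-order condition (treating rivals' output as given): 124 - 4q_i - 2q_j = 0.
By symmetry each firm produces the same amount; substituting q_j = q_i yields q_i = 124/6 = 62/3.
Total output Q = 62/3 + 62/3 = 124/3.

41.33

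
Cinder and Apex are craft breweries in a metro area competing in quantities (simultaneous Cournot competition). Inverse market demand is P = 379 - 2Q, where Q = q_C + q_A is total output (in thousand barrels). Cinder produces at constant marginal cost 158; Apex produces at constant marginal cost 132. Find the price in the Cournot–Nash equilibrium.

Cinder's profit: π_C = (379 - 2Q)q_C - (158q_C). Setting ∂π_C/∂q_C = 0: 221 - 4q_C - 2(q_A) = 0.
Apex's first-order condition: 247 - 4q_A - 2(q_C) = 0.
Rearranging gives the reaction functions q_C = (221 - 2q_A)/4 and q_A = (247 - 2q_C)/4.
Solving the pair: q_C = 65/2, q_A = 91/2.
Total output Q = 78, so price P = 379 - 2·78 = 223.

223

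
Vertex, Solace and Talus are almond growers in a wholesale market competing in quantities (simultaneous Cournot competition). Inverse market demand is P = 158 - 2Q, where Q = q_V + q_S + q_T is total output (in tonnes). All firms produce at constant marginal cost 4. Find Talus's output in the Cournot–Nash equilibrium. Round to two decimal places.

A representative firm's profit is π_i = q_i(158 - 2Q) - 4q_i.
First-order condition (treating rivals' output as given): 154 - 4q_i - 2·Σ_{j≠i} q_j = 0.
With identical firms every q_j equals q_i, so Σ_{j≠i} q_j = 2q_i and 154 = 8q_i, giving q_i = 77/4.

19.25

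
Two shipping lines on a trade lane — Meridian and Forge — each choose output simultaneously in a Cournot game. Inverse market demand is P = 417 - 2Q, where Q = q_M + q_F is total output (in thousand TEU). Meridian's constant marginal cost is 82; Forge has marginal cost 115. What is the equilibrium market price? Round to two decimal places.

204.67

Meridian's profit: π_M = (417 - 2Q)q_M - (82q_M). Setting ∂π_M/∂q_M = 0: 335 - 4q_M - 2(q_F) = 0.
Forge's first-order condition: 302 - 4q_F - 2(q_M) = 0.
Best responses: q_M = (335 - 2q_F)/4, q_F = (302 - 2q_M)/4.
Substituting one into the other gives q_M = 184/3 and q_F = 269/6.
Total output Q = 637/6, so price P = 417 - 2·(637/6) = 614/3.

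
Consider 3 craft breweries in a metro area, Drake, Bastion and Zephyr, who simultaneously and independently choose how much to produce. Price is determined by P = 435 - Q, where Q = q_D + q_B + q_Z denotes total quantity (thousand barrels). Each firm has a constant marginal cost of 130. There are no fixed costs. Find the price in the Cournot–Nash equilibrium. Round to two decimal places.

A representative firm's profit is π_i = q_i(435 - Q) - 130q_i.
First-order condition (treating rivals' output as given): 305 - 2q_i - Σ_{j≠i} q_j = 0.
With identical firms every q_j equals q_i, so Σ_{j≠i} q_j = 2q_i and 305 = 4q_i, giving q_i = 305/4.
Total output Q = 915/4, so price P = 435 - 915/4 = 825/4.

206.25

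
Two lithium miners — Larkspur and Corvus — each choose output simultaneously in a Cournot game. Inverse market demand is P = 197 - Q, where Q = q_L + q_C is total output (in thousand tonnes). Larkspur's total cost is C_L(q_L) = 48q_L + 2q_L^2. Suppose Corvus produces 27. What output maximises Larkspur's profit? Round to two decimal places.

With the rival's output fixed at 27, Larkspur's profit is π_L = (197 - 27 - q_L)q_L - (48q_L + 2q_L²) = (170 - q_L)q_L - (48q_L + 2q_L²).
∂π_L/∂q_L = 122 - 6q_L = 0, so q_L = 61/3.

20.33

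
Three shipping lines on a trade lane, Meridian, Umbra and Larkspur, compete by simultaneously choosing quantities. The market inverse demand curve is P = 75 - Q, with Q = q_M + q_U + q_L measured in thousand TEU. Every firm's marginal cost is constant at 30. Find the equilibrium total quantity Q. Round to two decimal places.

Each firm earns π_i = (75 - Q)q_i - 30q_i.
First-order condition (treating rivals' output as given): 45 - 2q_i - Σ_{j≠i} q_j = 0.
With identical firms every q_j equals q_i, so Σ_{j≠i} q_j = 2q_i and 45 = 4q_i, giving q_i = 45/4.
Total output Q = 45/4 + 45/4 + 45/4 = 135/4.

33.75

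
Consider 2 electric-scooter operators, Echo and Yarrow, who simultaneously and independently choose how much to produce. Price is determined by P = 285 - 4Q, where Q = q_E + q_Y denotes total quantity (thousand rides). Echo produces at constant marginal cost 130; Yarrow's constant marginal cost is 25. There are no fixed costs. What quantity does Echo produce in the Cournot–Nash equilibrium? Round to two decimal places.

Echo's profit: π_E = (285 - 4Q)q_E - (130q_E). Setting ∂π_E/∂q_E = 0: 155 - 8q_E - 4(q_Y) = 0.
Yarrow's profit: π_Y = (285 - 4Q)q_Y - (25q_Y). Setting ∂π_Y/∂q_Y = 0: 260 - 8q_Y - 4(q_E) = 0.
Rearranging gives the reaction functions q_E = (155 - 4q_Y)/8 and q_Y = (260 - 4q_E)/8.
Solving the pair: q_E = 25/6, q_Y = 365/12.

4.17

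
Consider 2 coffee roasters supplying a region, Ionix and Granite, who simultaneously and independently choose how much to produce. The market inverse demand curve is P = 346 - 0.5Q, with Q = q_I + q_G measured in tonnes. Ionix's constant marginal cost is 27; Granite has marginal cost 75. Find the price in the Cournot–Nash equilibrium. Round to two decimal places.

Ionix's profit: π_I = (346 - 0.5Q)q_I - (27q_I). Setting ∂π_I/∂q_I = 0: 319 - q_I - (1/2)(q_G) = 0.
Granite's first-order condition: 271 - q_G - (1/2)(q_I) = 0.
So q_I = (319 - (1/2)q_G) and q_G = (271 - (1/2)q_I).
Substituting one into the other gives q_I = 734/3 and q_G = 446/3.
Total output Q = 1180/3, so price P = 346 - (1/2)·(1180/3) = 448/3.

149.33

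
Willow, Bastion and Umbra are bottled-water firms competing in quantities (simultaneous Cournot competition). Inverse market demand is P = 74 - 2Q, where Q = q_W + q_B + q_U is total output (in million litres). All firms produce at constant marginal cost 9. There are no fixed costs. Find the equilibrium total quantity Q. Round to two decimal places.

24.38

Each firm earns π_i = (74 - 2Q)q_i - 9q_i.
Setting ∂π_i/∂q_i = 0 with rivals' quantities fixed: 65 - 4q_i - 2·Σ_{j≠i} q_j = 0.
With identical firms every q_j equals q_i, so Σ_{j≠i} q_j = 2q_i and 65 = 8q_i, giving q_i = 65/8.
Total output Q = 65/8 + 65/8 + 65/8 = 195/8.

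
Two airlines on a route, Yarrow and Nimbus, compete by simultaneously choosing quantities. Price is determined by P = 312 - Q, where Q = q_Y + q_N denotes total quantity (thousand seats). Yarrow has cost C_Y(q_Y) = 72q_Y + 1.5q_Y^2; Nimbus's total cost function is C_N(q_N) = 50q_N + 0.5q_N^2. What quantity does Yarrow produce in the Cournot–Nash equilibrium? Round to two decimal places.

Yarrow's profit: π_Y = (312 - Q)q_Y - (72q_Y + (3/2)q_Y²). Setting ∂π_Y/∂q_Y = 0: 240 - 5q_Y - (q_N) = 0.
Nimbus's profit: π_N = (312 - Q)q_N - (50q_N + (1/2)q_N²). Setting ∂π_N/∂q_N = 0: 262 - 3q_N - (q_Y) = 0.
So q_Y = (240 - q_N)/5 and q_N = (262 - q_Y)/3.
Substituting one into the other gives q_Y = 229/7 and q_N = 535/7.

32.71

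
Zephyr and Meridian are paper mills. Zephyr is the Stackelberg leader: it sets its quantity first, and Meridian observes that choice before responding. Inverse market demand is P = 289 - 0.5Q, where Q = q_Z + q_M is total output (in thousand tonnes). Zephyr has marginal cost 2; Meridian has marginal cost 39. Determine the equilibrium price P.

83

The follower Meridian best-responds to any q_Z: π_M = (289 - 0.5Q)q_M - 39q_M.
Setting the follower's marginal profit to zero, 250 - (1/2)q_Z - q_M = 0, i.e. q_M = (250 - (1/2)q_Z).
Zephyr substitutes q_M(q_Z) into its own profit: π_Z = q_Z(289 - (1/2)q_Z - (250 - (1/2)q_Z)/2) - 2q_Z = (164 - (1/4)q_Z)q_Z - 2q_Z.
Maximising: ∂π_Z/∂q_Z = 162 - (1/2)q_Z = 0, giving q_Z = 324.
Then q_M = (250 - (1/2)·324) = 88.
Total output Q = 412, so price P = 289 - (1/2)·412 = 83.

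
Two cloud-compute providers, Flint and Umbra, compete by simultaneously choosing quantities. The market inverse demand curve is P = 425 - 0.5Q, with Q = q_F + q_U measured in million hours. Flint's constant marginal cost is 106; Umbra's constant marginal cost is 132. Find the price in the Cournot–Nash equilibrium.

221

Flint's profit: π_F = (425 - 0.5Q)q_F - (106q_F). Setting ∂π_F/∂q_F = 0: 319 - q_F - (1/2)(q_U) = 0.
Umbra's first-order condition: 293 - q_U - (1/2)(q_F) = 0.
Rearranging gives the reaction functions q_F = (319 - (1/2)q_U) and q_U = (293 - (1/2)q_F).
Solving the pair: q_F = 230, q_U = 178.
Total output Q = 408, so price P = 425 - (1/2)·408 = 221.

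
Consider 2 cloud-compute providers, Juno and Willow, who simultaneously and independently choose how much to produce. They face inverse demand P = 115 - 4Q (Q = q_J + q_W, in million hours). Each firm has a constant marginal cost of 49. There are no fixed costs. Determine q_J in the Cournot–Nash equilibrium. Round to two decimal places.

Each firm earns π_i = (115 - 4Q)q_i - 49q_i.
Setting ∂π_i/∂q_i = 0 with rivals' quantities fixed: 66 - 8q_i - 4q_j = 0.
By symmetry each firm produces the same amount; substituting q_j = q_i yields q_i = 66/12 = 11/2.

5.50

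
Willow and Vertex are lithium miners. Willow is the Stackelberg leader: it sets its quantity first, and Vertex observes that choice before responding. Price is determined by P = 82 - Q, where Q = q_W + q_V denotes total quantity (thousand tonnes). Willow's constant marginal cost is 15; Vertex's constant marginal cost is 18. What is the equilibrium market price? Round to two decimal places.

Solve by backward induction. Given q_W, the follower Vertex maximises π_V = (82 - q_W - q_V)q_V - 18q_V.
Setting the follower's marginal profit to zero, 64 - q_W - 2q_V = 0, i.e. q_V = (64 - q_W)/2.
Willow substitutes q_V(q_W) into its own profit: π_W = q_W(82 - q_W - (64 - q_W)/2) - 15q_W = (50 - (1/2)q_W)q_W - 15q_W.
Maximising: ∂π_W/∂q_W = 35 - q_W = 0, giving q_W = 35.
Then q_V = (64 - 35)/2 = 29/2.
Total output Q = 99/2, so price P = 82 - 99/2 = 65/2.

32.50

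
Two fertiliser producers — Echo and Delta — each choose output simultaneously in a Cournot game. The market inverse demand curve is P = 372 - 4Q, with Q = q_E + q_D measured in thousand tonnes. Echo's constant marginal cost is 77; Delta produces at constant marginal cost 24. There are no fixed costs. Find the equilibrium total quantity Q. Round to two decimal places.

Echo's profit: π_E = (372 - 4Q)q_E - (77q_E). Setting ∂π_E/∂q_E = 0: 295 - 8q_E - 4(q_D) = 0.
Delta's first-order condition: 348 - 8q_D - 4(q_E) = 0.
Rearranging gives the reaction functions q_E = (295 - 4q_D)/8 and q_D = (348 - 4q_E)/8.
Solving the pair: q_E = 121/6, q_D = 401/12.
Total output Q = 121/6 + 401/12 = 643/12.

53.58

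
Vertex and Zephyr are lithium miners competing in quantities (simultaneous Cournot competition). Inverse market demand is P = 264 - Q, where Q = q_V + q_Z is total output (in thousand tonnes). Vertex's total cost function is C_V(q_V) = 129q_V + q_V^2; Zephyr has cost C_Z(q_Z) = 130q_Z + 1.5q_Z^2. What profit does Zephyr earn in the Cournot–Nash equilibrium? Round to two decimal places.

1113.58

Vertex's profit: π_V = (264 - Q)q_V - (129q_V + q_V²). Setting ∂π_V/∂q_V = 0: 135 - 4q_V - (q_Z) = 0.
Zephyr's profit: π_Z = (264 - Q)q_Z - (130q_Z + (3/2)q_Z²). Setting ∂π_Z/∂q_Z = 0: 134 - 5q_Z - (q_V) = 0.
Rearranging gives the reaction functions q_V = (135 - q_Z)/4 and q_Z = (134 - q_V)/5.
Solving the pair: q_V = 541/19, q_Z = 401/19.
Price P = 264 - 942/19 = 214.4211.
Zephyr's profit: 214.4211·(401/19) - 130·(401/19) - (3/2)(401/19)² = 1113.5803.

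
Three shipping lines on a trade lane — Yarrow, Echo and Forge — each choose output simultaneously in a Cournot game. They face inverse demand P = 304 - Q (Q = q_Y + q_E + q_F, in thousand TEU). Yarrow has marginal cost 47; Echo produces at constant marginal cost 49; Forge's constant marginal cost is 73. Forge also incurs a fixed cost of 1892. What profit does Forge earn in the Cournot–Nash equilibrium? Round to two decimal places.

Yarrow's profit: π_Y = (304 - Q)q_Y - (47q_Y). Setting ∂π_Y/∂q_Y = 0: 257 - 2q_Y - (q_E + q_F) = 0.
Echo's profit: π_E = (304 - Q)q_E - (49q_E). Setting ∂π_E/∂q_E = 0: 255 - 2q_E - (q_Y + q_F) = 0.
Forge's first-order condition: 231 - 2q_F - (q_Y + q_E) = 0.
Summing all 3 equations gives 743 − 4Q = 0, hence Q = 743/4.
Back-substituting: q_Y = (257 − 743/4) = 285/4, q_E = (255 − 743/4) = 277/4, q_F = (231 − 743/4) = 181/4.
Price P = 304 - 743/4 = 473/4.
Forge's profit: (473/4 - 73)·(181/4) - 1892 = 155.5625.

155.56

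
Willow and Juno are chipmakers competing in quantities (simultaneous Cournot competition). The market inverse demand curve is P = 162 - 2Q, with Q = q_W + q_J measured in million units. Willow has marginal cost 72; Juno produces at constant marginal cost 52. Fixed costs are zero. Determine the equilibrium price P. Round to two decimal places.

95.33

Willow's profit: π_W = (162 - 2Q)q_W - (72q_W). Setting ∂π_W/∂q_W = 0: 90 - 4q_W - 2(q_J) = 0.
Juno's first-order condition: 110 - 4q_J - 2(q_W) = 0.
Rearranging gives the reaction functions q_W = (90 - 2q_J)/4 and q_J = (110 - 2q_W)/4.
Substituting one into the other gives q_W = 35/3 and q_J = 65/3.
Total output Q = 100/3, so price P = 162 - 2·(100/3) = 286/3.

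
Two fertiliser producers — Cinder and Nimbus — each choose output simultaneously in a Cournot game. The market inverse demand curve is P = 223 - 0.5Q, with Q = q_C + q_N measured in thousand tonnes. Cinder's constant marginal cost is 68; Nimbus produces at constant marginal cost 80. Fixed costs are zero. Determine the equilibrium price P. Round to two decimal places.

Cinder's profit: π_C = (223 - 0.5Q)q_C - (68q_C). Setting ∂π_C/∂q_C = 0: 155 - q_C - (1/2)(q_N) = 0.
Nimbus's profit: π_N = (223 - 0.5Q)q_N - (80q_N). Setting ∂π_N/∂q_N = 0: 143 - q_N - (1/2)(q_C) = 0.
So q_C = (155 - (1/2)q_N) and q_N = (143 - (1/2)q_C).
Solving the pair: q_C = 334/3, q_N = 262/3.
Total output Q = 596/3, so price P = 223 - (1/2)·(596/3) = 371/3.

123.67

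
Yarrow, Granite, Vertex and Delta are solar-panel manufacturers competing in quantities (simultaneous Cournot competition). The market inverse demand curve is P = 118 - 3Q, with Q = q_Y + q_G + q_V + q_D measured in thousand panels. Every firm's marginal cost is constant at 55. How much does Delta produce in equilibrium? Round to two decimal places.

Each firm earns π_i = (118 - 3Q)q_i - 55q_i.
First-order condition (treating rivals' output as given): 63 - 6q_i - 3·Σ_{j≠i} q_j = 0.
By symmetry each firm produces the same amount; substituting Σ_{j≠i} q_j = 3q_i yields q_i = 63/15 = 21/5.

4.20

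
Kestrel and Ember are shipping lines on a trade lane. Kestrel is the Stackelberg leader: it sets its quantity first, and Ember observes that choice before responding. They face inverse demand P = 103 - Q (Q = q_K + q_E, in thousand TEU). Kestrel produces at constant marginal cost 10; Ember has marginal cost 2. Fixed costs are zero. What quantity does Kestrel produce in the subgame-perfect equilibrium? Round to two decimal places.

Solve by backward induction. Given q_K, the follower Ember maximises π_E = (103 - q_K - q_E)q_E - 2q_E.
∂π_E/∂q_E = 101 - q_K - 2q_E = 0 gives the reaction function q_E = (101 - q_K)/2.
The leader anticipates this reaction. Substituting into P = 103 - Q gives P = 105/2 - (1/2)q_K, so π_K = (105/2 - (1/2)q_K)q_K - 10q_K.
The leader's first-order condition 85/2 - q_K = 0 yields q_K = 85/2.
Then q_E = (101 - 85/2)/2 = 117/4.

42.50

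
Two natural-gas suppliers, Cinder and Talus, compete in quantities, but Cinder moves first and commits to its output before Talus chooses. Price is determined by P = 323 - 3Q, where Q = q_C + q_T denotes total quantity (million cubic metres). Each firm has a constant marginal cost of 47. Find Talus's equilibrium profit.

1587

The follower Talus best-responds to any q_C: π_T = (323 - 3Q)q_T - 47q_T.
Setting the follower's marginal profit to zero, 276 - 3q_C - 6q_T = 0, i.e. q_T = (276 - 3q_C)/6.
Cinder substitutes q_T(q_C) into its own profit: π_C = q_C(323 - 3q_C - (276 - 3q_C)/2) - 47q_C = (185 - (3/2)q_C)q_C - 47q_C.
Maximising: ∂π_C/∂q_C = 138 - 3q_C = 0, giving q_C = 46.
Then q_T = (276 - 3·46)/6 = 23.
Price P = 323 - 3·69 = 116.
Talus's profit: (116 - 47)·23 = 1587.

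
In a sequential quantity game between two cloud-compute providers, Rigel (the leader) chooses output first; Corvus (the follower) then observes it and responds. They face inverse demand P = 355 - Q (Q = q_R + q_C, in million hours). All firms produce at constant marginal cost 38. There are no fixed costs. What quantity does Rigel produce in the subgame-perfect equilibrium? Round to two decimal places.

158.50

The follower Corvus best-responds to any q_R: π_C = (355 - Q)q_C - 38q_C.
Follower FOC: 317 - q_R - 2q_C = 0, so q_C(q_R) = (317 - q_R)/2.
The leader anticipates this reaction. Substituting into P = 355 - Q gives P = 393/2 - (1/2)q_R, so π_R = (393/2 - (1/2)q_R)q_R - 38q_R.
Maximising: ∂π_R/∂q_R = 317/2 - q_R = 0, giving q_R = 317/2.
Then q_C = (317 - 317/2)/2 = 317/4.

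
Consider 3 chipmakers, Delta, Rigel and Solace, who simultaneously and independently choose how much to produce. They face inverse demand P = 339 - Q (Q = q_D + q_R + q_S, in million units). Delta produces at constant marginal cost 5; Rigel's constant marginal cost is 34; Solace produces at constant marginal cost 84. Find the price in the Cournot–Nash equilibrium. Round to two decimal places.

Delta's profit: π_D = (339 - Q)q_D - (5q_D). Setting ∂π_D/∂q_D = 0: 334 - 2q_D - (q_R + q_S) = 0.
Rigel's first-order condition: 305 - 2q_R - (q_D + q_S) = 0.
Solace's profit: π_S = (339 - Q)q_S - (84q_S). Setting ∂π_S/∂q_S = 0: 255 - 2q_S - (q_D + q_R) = 0.
Adding the 3 conditions: 894 − 2Q − 2Q = 0, i.e. Q = 447/2.
Back-substituting: q_D = (334 − 447/2) = 221/2, q_R = (305 − 447/2) = 163/2, q_S = (255 − 447/2) = 63/2.
Total output Q = 447/2, so price P = 339 - 447/2 = 231/2.

115.50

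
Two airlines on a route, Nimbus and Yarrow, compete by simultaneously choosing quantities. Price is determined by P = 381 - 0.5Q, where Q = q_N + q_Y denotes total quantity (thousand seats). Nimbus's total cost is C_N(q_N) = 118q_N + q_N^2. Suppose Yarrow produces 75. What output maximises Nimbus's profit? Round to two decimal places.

75.17

With the rival's output fixed at 75, Nimbus's profit is π_N = (381 - (1/2)·75 - (1/2)q_N)q_N - (118q_N + q_N²) = (687/2 - (1/2)q_N)q_N - (118q_N + q_N²).
∂π_N/∂q_N = 451/2 - 3q_N = 0, so q_N = 451/6.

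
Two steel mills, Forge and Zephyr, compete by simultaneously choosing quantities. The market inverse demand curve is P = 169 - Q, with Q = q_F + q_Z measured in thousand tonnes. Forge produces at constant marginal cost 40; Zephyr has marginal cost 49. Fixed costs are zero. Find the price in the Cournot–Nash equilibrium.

86

Forge's profit: π_F = (169 - Q)q_F - (40q_F). Setting ∂π_F/∂q_F = 0: 129 - 2q_F - (q_Z) = 0.
Zephyr's profit: π_Z = (169 - Q)q_Z - (49q_Z). Setting ∂π_Z/∂q_Z = 0: 120 - 2q_Z - (q_F) = 0.
So q_F = (129 - q_Z)/2 and q_Z = (120 - q_F)/2.
Solving the pair: q_F = 46, q_Z = 37.
Total output Q = 83, so price P = 169 - 83 = 86.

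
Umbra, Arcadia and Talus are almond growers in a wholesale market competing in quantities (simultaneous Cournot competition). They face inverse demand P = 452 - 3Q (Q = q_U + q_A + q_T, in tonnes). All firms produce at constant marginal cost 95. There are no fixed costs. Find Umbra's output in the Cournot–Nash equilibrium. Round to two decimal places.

A representative firm's profit is π_i = q_i(452 - 3Q) - 95q_i.
First-order condition (treating rivals' output as given): 357 - 6q_i - 3·Σ_{j≠i} q_j = 0.
By symmetry each firm produces the same amount; substituting Σ_{j≠i} q_j = 2q_i yields q_i = 357/12 = 119/4.

29.75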